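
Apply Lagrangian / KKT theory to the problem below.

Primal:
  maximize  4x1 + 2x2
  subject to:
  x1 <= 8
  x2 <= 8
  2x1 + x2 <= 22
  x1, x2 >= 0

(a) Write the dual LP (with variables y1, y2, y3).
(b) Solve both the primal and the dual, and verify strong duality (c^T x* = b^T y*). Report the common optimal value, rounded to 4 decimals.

The standard primal-dual pair for 'max c^T x s.t. A x <= b, x >= 0' is:
  Dual:  min b^T y  s.t.  A^T y >= c,  y >= 0.

So the dual LP is:
  minimize  8y1 + 8y2 + 22y3
  subject to:
    y1 + 2y3 >= 4
    y2 + y3 >= 2
    y1, y2, y3 >= 0

Solving the primal: x* = (7, 8).
  primal value c^T x* = 44.
Solving the dual: y* = (0, 0, 2).
  dual value b^T y* = 44.
Strong duality: c^T x* = b^T y*. Confirmed.

44


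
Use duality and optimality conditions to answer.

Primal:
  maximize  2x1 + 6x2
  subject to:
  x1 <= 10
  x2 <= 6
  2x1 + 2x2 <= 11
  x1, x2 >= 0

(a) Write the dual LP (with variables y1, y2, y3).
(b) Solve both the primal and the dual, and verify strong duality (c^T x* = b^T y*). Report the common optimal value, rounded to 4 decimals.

The standard primal-dual pair for 'max c^T x s.t. A x <= b, x >= 0' is:
  Dual:  min b^T y  s.t.  A^T y >= c,  y >= 0.

So the dual LP is:
  minimize  10y1 + 6y2 + 11y3
  subject to:
    y1 + 2y3 >= 2
    y2 + 2y3 >= 6
    y1, y2, y3 >= 0

Solving the primal: x* = (0, 5.5).
  primal value c^T x* = 33.
Solving the dual: y* = (0, 0, 3).
  dual value b^T y* = 33.
Strong duality: c^T x* = b^T y*. Confirmed.

33


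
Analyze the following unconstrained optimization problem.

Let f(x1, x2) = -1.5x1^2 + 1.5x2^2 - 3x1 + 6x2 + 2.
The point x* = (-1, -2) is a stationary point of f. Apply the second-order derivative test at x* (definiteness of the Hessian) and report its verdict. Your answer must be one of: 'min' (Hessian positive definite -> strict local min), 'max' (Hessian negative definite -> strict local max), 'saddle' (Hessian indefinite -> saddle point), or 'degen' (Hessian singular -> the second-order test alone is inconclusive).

Compute the Hessian H = grad^2 f:
  H = [[-3, 0], [0, 3]]
Verify stationarity: grad f(x*) = H x* + g = (0, 0).
Eigenvalues of H: -3, 3.
Eigenvalues have mixed signs, so H is indefinite -> x* is a saddle point.

saddle


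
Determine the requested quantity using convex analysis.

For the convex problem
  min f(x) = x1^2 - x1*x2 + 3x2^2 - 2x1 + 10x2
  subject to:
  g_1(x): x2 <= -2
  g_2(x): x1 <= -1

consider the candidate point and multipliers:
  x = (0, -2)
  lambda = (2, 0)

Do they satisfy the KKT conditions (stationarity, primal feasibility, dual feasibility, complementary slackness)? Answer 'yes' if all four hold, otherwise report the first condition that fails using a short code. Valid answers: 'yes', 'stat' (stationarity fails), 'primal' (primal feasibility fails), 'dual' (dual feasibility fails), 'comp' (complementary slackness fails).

Gradient of f: grad f(x) = Q x + c = (0, -2)
Constraint values g_i(x) = a_i^T x - b_i:
  g_1((0, -2)) = 0
  g_2((0, -2)) = 1
Stationarity residual: grad f(x) + sum_i lambda_i a_i = (0, 0)
  -> stationarity OK
Primal feasibility (all g_i <= 0): FAILS
Dual feasibility (all lambda_i >= 0): OK
Complementary slackness (lambda_i * g_i(x) = 0 for all i): OK

Verdict: the first failing condition is primal_feasibility -> primal.

primal


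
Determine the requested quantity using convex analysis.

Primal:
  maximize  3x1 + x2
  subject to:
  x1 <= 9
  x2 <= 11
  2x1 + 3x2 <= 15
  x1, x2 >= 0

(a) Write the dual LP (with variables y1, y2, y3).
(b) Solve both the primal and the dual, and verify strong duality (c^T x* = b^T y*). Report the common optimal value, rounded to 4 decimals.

The standard primal-dual pair for 'max c^T x s.t. A x <= b, x >= 0' is:
  Dual:  min b^T y  s.t.  A^T y >= c,  y >= 0.

So the dual LP is:
  minimize  9y1 + 11y2 + 15y3
  subject to:
    y1 + 2y3 >= 3
    y2 + 3y3 >= 1
    y1, y2, y3 >= 0

Solving the primal: x* = (7.5, 0).
  primal value c^T x* = 22.5.
Solving the dual: y* = (0, 0, 1.5).
  dual value b^T y* = 22.5.
Strong duality: c^T x* = b^T y*. Confirmed.

22.5


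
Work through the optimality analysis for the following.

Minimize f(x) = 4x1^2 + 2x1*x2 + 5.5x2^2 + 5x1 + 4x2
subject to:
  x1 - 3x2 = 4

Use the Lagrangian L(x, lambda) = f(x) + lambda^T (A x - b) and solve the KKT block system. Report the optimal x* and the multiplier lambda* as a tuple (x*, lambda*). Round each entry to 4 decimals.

Form the Lagrangian:
  L(x, lambda) = (1/2) x^T Q x + c^T x + lambda^T (A x - b)
Stationarity (grad_x L = 0): Q x + c + A^T lambda = 0.
Primal feasibility: A x = b.

This gives the KKT block system:
  [ Q   A^T ] [ x     ]   [-c ]
  [ A    0  ] [ lambda ] = [ b ]

Solving the linear system:
  x*      = (0.1158, -1.2947)
  lambda* = (-3.3368)
  f(x*)   = 4.3737

x* = (0.1158, -1.2947), lambda* = (-3.3368)


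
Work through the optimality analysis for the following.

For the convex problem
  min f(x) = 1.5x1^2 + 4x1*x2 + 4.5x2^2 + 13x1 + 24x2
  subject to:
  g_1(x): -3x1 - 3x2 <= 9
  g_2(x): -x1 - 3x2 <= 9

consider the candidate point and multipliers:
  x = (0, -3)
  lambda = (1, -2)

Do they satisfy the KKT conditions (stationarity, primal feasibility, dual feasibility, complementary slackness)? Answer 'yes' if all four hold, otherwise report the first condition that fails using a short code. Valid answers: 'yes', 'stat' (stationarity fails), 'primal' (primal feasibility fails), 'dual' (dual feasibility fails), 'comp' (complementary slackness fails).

Gradient of f: grad f(x) = Q x + c = (1, -3)
Constraint values g_i(x) = a_i^T x - b_i:
  g_1((0, -3)) = 0
  g_2((0, -3)) = 0
Stationarity residual: grad f(x) + sum_i lambda_i a_i = (0, 0)
  -> stationarity OK
Primal feasibility (all g_i <= 0): OK
Dual feasibility (all lambda_i >= 0): FAILS
Complementary slackness (lambda_i * g_i(x) = 0 for all i): OK

Verdict: the first failing condition is dual_feasibility -> dual.

dual


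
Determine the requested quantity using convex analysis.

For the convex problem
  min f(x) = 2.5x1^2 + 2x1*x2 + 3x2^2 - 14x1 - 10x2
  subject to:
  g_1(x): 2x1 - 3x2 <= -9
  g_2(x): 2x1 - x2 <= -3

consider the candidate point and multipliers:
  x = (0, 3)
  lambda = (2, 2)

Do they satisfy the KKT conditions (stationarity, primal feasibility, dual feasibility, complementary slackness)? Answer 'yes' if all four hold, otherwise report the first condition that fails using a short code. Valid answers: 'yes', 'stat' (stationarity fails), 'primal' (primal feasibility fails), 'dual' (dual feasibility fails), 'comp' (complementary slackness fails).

Gradient of f: grad f(x) = Q x + c = (-8, 8)
Constraint values g_i(x) = a_i^T x - b_i:
  g_1((0, 3)) = 0
  g_2((0, 3)) = 0
Stationarity residual: grad f(x) + sum_i lambda_i a_i = (0, 0)
  -> stationarity OK
Primal feasibility (all g_i <= 0): OK
Dual feasibility (all lambda_i >= 0): OK
Complementary slackness (lambda_i * g_i(x) = 0 for all i): OK

Verdict: yes, KKT holds.

yes


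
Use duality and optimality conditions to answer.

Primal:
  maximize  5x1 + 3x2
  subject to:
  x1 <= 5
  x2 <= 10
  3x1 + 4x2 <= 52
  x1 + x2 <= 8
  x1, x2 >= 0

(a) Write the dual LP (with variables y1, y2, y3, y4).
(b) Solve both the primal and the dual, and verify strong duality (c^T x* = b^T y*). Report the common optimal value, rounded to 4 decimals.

The standard primal-dual pair for 'max c^T x s.t. A x <= b, x >= 0' is:
  Dual:  min b^T y  s.t.  A^T y >= c,  y >= 0.

So the dual LP is:
  minimize  5y1 + 10y2 + 52y3 + 8y4
  subject to:
    y1 + 3y3 + y4 >= 5
    y2 + 4y3 + y4 >= 3
    y1, y2, y3, y4 >= 0

Solving the primal: x* = (5, 3).
  primal value c^T x* = 34.
Solving the dual: y* = (2, 0, 0, 3).
  dual value b^T y* = 34.
Strong duality: c^T x* = b^T y*. Confirmed.

34


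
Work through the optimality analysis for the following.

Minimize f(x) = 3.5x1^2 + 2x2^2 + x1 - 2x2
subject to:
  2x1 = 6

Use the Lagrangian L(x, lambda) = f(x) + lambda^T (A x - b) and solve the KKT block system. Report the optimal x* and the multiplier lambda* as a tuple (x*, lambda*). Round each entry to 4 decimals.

Form the Lagrangian:
  L(x, lambda) = (1/2) x^T Q x + c^T x + lambda^T (A x - b)
Stationarity (grad_x L = 0): Q x + c + A^T lambda = 0.
Primal feasibility: A x = b.

This gives the KKT block system:
  [ Q   A^T ] [ x     ]   [-c ]
  [ A    0  ] [ lambda ] = [ b ]

Solving the linear system:
  x*      = (3, 0.5)
  lambda* = (-11)
  f(x*)   = 34

x* = (3, 0.5), lambda* = (-11)


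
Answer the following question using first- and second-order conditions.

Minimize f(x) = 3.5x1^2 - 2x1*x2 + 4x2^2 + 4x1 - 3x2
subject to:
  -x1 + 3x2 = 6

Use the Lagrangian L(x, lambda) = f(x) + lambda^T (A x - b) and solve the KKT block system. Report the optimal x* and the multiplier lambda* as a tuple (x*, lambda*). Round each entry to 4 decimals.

Form the Lagrangian:
  L(x, lambda) = (1/2) x^T Q x + c^T x + lambda^T (A x - b)
Stationarity (grad_x L = 0): Q x + c + A^T lambda = 0.
Primal feasibility: A x = b.

This gives the KKT block system:
  [ Q   A^T ] [ x     ]   [-c ]
  [ A    0  ] [ lambda ] = [ b ]

Solving the linear system:
  x*      = (-0.661, 1.7797)
  lambda* = (-4.1864)
  f(x*)   = 8.5678

x* = (-0.661, 1.7797), lambda* = (-4.1864)


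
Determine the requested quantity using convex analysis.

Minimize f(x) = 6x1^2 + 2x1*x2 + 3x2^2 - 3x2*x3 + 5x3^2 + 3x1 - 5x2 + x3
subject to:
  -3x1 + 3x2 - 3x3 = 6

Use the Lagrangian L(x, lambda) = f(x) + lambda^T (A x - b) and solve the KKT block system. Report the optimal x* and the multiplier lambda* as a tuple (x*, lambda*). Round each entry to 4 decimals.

Form the Lagrangian:
  L(x, lambda) = (1/2) x^T Q x + c^T x + lambda^T (A x - b)
Stationarity (grad_x L = 0): Q x + c + A^T lambda = 0.
Primal feasibility: A x = b.

This gives the KKT block system:
  [ Q   A^T ] [ x     ]   [-c ]
  [ A    0  ] [ lambda ] = [ b ]

Solving the linear system:
  x*      = (-0.6667, 1.4667, 0.1333)
  lambda* = (-0.6889)
  f(x*)   = -2.5333

x* = (-0.6667, 1.4667, 0.1333), lambda* = (-0.6889)


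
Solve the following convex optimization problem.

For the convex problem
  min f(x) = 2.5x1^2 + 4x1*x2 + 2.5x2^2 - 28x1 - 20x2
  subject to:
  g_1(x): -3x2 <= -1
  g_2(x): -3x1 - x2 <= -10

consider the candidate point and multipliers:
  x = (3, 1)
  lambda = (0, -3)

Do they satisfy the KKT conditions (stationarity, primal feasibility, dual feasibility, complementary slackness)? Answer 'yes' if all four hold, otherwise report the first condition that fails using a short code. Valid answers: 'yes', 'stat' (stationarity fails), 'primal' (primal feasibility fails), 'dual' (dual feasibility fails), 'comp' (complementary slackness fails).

Gradient of f: grad f(x) = Q x + c = (-9, -3)
Constraint values g_i(x) = a_i^T x - b_i:
  g_1((3, 1)) = -2
  g_2((3, 1)) = 0
Stationarity residual: grad f(x) + sum_i lambda_i a_i = (0, 0)
  -> stationarity OK
Primal feasibility (all g_i <= 0): OK
Dual feasibility (all lambda_i >= 0): FAILS
Complementary slackness (lambda_i * g_i(x) = 0 for all i): OK

Verdict: the first failing condition is dual_feasibility -> dual.

dual


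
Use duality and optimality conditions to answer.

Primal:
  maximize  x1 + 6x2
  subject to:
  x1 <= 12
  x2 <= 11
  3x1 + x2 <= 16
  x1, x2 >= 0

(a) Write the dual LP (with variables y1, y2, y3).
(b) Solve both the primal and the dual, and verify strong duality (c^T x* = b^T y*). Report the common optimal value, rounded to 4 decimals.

The standard primal-dual pair for 'max c^T x s.t. A x <= b, x >= 0' is:
  Dual:  min b^T y  s.t.  A^T y >= c,  y >= 0.

So the dual LP is:
  minimize  12y1 + 11y2 + 16y3
  subject to:
    y1 + 3y3 >= 1
    y2 + y3 >= 6
    y1, y2, y3 >= 0

Solving the primal: x* = (1.6667, 11).
  primal value c^T x* = 67.6667.
Solving the dual: y* = (0, 5.6667, 0.3333).
  dual value b^T y* = 67.6667.
Strong duality: c^T x* = b^T y*. Confirmed.

67.6667


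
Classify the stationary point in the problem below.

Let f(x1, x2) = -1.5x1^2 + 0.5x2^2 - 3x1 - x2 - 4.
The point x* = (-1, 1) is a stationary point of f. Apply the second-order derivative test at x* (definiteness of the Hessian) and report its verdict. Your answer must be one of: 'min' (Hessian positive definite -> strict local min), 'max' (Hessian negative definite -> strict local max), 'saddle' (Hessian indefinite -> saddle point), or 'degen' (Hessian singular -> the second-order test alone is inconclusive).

Compute the Hessian H = grad^2 f:
  H = [[-3, 0], [0, 1]]
Verify stationarity: grad f(x*) = H x* + g = (0, 0).
Eigenvalues of H: -3, 1.
Eigenvalues have mixed signs, so H is indefinite -> x* is a saddle point.

saddle


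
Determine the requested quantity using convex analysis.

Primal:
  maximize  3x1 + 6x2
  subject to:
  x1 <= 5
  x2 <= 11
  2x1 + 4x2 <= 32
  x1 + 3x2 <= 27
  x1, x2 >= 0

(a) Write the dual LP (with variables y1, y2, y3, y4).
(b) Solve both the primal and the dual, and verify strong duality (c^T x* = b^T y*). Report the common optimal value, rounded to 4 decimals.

The standard primal-dual pair for 'max c^T x s.t. A x <= b, x >= 0' is:
  Dual:  min b^T y  s.t.  A^T y >= c,  y >= 0.

So the dual LP is:
  minimize  5y1 + 11y2 + 32y3 + 27y4
  subject to:
    y1 + 2y3 + y4 >= 3
    y2 + 4y3 + 3y4 >= 6
    y1, y2, y3, y4 >= 0

Solving the primal: x* = (5, 5.5).
  primal value c^T x* = 48.
Solving the dual: y* = (0, 0, 1.5, 0).
  dual value b^T y* = 48.
Strong duality: c^T x* = b^T y*. Confirmed.

48


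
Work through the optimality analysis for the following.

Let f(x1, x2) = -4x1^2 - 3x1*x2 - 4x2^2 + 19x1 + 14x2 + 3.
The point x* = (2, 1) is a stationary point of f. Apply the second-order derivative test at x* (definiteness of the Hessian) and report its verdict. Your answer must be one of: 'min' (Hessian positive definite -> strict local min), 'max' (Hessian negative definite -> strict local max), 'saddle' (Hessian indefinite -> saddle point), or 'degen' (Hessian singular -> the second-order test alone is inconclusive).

Compute the Hessian H = grad^2 f:
  H = [[-8, -3], [-3, -8]]
Verify stationarity: grad f(x*) = H x* + g = (0, 0).
Eigenvalues of H: -11, -5.
Both eigenvalues < 0, so H is negative definite -> x* is a strict local max.

max


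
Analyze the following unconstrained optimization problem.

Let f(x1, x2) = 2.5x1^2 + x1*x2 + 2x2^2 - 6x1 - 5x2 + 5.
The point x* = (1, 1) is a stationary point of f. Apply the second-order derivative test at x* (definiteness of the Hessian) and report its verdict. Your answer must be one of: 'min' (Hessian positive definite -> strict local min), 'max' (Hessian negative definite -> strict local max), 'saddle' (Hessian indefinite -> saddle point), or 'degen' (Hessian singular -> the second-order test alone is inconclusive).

Compute the Hessian H = grad^2 f:
  H = [[5, 1], [1, 4]]
Verify stationarity: grad f(x*) = H x* + g = (0, 0).
Eigenvalues of H: 3.382, 5.618.
Both eigenvalues > 0, so H is positive definite -> x* is a strict local min.

min


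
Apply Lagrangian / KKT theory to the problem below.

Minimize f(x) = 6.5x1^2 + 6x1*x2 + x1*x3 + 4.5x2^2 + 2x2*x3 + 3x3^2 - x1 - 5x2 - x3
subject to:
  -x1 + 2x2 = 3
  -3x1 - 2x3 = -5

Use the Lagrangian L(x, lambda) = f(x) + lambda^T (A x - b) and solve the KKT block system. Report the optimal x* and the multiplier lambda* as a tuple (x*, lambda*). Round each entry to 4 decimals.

Form the Lagrangian:
  L(x, lambda) = (1/2) x^T Q x + c^T x + lambda^T (A x - b)
Stationarity (grad_x L = 0): Q x + c + A^T lambda = 0.
Primal feasibility: A x = b.

This gives the KKT block system:
  [ Q   A^T ] [ x     ]   [-c ]
  [ A    0  ] [ lambda ] = [ b ]

Solving the linear system:
  x*      = (0.287, 1.6435, 2.0696)
  lambda* = (-7.8261, 7.4957)
  f(x*)   = 25.1913

x* = (0.287, 1.6435, 2.0696), lambda* = (-7.8261, 7.4957)


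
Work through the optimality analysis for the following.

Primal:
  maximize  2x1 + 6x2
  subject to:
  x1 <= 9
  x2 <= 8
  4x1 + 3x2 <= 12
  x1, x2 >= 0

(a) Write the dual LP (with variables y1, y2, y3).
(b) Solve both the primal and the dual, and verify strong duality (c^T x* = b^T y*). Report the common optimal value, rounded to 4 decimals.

The standard primal-dual pair for 'max c^T x s.t. A x <= b, x >= 0' is:
  Dual:  min b^T y  s.t.  A^T y >= c,  y >= 0.

So the dual LP is:
  minimize  9y1 + 8y2 + 12y3
  subject to:
    y1 + 4y3 >= 2
    y2 + 3y3 >= 6
    y1, y2, y3 >= 0

Solving the primal: x* = (0, 4).
  primal value c^T x* = 24.
Solving the dual: y* = (0, 0, 2).
  dual value b^T y* = 24.
Strong duality: c^T x* = b^T y*. Confirmed.

24


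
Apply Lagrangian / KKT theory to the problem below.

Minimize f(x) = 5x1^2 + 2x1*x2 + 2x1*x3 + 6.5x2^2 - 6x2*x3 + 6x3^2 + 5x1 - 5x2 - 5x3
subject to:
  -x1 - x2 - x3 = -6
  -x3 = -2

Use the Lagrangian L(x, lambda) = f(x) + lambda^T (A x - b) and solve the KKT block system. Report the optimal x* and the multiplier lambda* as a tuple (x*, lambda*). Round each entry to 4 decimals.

Form the Lagrangian:
  L(x, lambda) = (1/2) x^T Q x + c^T x + lambda^T (A x - b)
Stationarity (grad_x L = 0): Q x + c + A^T lambda = 0.
Primal feasibility: A x = b.

This gives the KKT block system:
  [ Q   A^T ] [ x     ]   [-c ]
  [ A    0  ] [ lambda ] = [ b ]

Solving the linear system:
  x*      = (0.9474, 3.0526, 2)
  lambda* = (24.5789, -22)
  f(x*)   = 41.4737

x* = (0.9474, 3.0526, 2), lambda* = (24.5789, -22)


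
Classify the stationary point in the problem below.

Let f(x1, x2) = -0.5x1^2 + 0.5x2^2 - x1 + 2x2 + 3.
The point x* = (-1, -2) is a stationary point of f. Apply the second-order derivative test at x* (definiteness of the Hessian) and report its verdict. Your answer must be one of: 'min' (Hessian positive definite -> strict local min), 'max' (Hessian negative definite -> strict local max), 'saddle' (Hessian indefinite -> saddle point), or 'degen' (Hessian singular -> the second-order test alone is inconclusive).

Compute the Hessian H = grad^2 f:
  H = [[-1, 0], [0, 1]]
Verify stationarity: grad f(x*) = H x* + g = (0, 0).
Eigenvalues of H: -1, 1.
Eigenvalues have mixed signs, so H is indefinite -> x* is a saddle point.

saddle


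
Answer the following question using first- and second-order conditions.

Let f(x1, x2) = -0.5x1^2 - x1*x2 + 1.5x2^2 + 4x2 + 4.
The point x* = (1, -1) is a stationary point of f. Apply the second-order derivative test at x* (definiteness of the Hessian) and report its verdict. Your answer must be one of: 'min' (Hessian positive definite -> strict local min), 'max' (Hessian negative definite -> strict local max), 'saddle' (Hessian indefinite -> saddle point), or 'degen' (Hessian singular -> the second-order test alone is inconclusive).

Compute the Hessian H = grad^2 f:
  H = [[-1, -1], [-1, 3]]
Verify stationarity: grad f(x*) = H x* + g = (0, 0).
Eigenvalues of H: -1.2361, 3.2361.
Eigenvalues have mixed signs, so H is indefinite -> x* is a saddle point.

saddle


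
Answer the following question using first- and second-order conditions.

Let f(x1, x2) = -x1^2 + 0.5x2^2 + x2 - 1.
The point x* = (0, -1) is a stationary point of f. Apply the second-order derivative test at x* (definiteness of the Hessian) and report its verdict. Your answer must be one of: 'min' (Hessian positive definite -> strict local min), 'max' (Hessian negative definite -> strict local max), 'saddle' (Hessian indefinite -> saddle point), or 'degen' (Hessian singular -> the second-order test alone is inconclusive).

Compute the Hessian H = grad^2 f:
  H = [[-2, 0], [0, 1]]
Verify stationarity: grad f(x*) = H x* + g = (0, 0).
Eigenvalues of H: -2, 1.
Eigenvalues have mixed signs, so H is indefinite -> x* is a saddle point.

saddle


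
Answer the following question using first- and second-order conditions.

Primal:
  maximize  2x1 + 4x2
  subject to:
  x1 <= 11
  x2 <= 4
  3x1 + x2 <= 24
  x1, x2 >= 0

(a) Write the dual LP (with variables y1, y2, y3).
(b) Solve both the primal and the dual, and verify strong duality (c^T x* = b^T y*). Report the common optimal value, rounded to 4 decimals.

The standard primal-dual pair for 'max c^T x s.t. A x <= b, x >= 0' is:
  Dual:  min b^T y  s.t.  A^T y >= c,  y >= 0.

So the dual LP is:
  minimize  11y1 + 4y2 + 24y3
  subject to:
    y1 + 3y3 >= 2
    y2 + y3 >= 4
    y1, y2, y3 >= 0

Solving the primal: x* = (6.6667, 4).
  primal value c^T x* = 29.3333.
Solving the dual: y* = (0, 3.3333, 0.6667).
  dual value b^T y* = 29.3333.
Strong duality: c^T x* = b^T y*. Confirmed.

29.3333


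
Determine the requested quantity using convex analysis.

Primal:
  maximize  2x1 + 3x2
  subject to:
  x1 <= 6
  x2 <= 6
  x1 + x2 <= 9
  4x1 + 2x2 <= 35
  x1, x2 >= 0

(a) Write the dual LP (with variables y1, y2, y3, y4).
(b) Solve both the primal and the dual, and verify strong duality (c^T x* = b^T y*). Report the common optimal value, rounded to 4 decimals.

The standard primal-dual pair for 'max c^T x s.t. A x <= b, x >= 0' is:
  Dual:  min b^T y  s.t.  A^T y >= c,  y >= 0.

So the dual LP is:
  minimize  6y1 + 6y2 + 9y3 + 35y4
  subject to:
    y1 + y3 + 4y4 >= 2
    y2 + y3 + 2y4 >= 3
    y1, y2, y3, y4 >= 0

Solving the primal: x* = (3, 6).
  primal value c^T x* = 24.
Solving the dual: y* = (0, 1, 2, 0).
  dual value b^T y* = 24.
Strong duality: c^T x* = b^T y*. Confirmed.

24


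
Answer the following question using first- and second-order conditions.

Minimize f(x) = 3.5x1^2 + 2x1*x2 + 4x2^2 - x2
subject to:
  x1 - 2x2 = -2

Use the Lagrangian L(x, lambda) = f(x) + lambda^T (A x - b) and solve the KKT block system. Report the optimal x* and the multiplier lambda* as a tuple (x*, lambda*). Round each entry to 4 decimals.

Form the Lagrangian:
  L(x, lambda) = (1/2) x^T Q x + c^T x + lambda^T (A x - b)
Stationarity (grad_x L = 0): Q x + c + A^T lambda = 0.
Primal feasibility: A x = b.

This gives the KKT block system:
  [ Q   A^T ] [ x     ]   [-c ]
  [ A    0  ] [ lambda ] = [ b ]

Solving the linear system:
  x*      = (-0.5, 0.75)
  lambda* = (2)
  f(x*)   = 1.625

x* = (-0.5, 0.75), lambda* = (2)


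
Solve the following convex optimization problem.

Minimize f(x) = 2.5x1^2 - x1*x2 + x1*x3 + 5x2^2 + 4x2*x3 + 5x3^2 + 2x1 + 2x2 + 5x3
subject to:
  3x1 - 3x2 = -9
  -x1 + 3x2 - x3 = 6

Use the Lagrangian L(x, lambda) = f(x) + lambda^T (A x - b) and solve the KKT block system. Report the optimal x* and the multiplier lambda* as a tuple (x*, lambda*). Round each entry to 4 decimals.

Form the Lagrangian:
  L(x, lambda) = (1/2) x^T Q x + c^T x + lambda^T (A x - b)
Stationarity (grad_x L = 0): Q x + c + A^T lambda = 0.
Primal feasibility: A x = b.

This gives the KKT block system:
  [ Q   A^T ] [ x     ]   [-c ]
  [ A    0  ] [ lambda ] = [ b ]

Solving the linear system:
  x*      = (-1.9178, 1.0822, -0.8356)
  lambda* = (2.8539, -0.9452)
  f(x*)   = 12.7534

x* = (-1.9178, 1.0822, -0.8356), lambda* = (2.8539, -0.9452)


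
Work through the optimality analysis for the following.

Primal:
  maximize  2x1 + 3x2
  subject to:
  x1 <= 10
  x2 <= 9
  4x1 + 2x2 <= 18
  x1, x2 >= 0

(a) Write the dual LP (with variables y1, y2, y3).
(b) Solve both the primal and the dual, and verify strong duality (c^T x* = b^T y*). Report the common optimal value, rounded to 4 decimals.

The standard primal-dual pair for 'max c^T x s.t. A x <= b, x >= 0' is:
  Dual:  min b^T y  s.t.  A^T y >= c,  y >= 0.

So the dual LP is:
  minimize  10y1 + 9y2 + 18y3
  subject to:
    y1 + 4y3 >= 2
    y2 + 2y3 >= 3
    y1, y2, y3 >= 0

Solving the primal: x* = (0, 9).
  primal value c^T x* = 27.
Solving the dual: y* = (0, 2, 0.5).
  dual value b^T y* = 27.
Strong duality: c^T x* = b^T y*. Confirmed.

27


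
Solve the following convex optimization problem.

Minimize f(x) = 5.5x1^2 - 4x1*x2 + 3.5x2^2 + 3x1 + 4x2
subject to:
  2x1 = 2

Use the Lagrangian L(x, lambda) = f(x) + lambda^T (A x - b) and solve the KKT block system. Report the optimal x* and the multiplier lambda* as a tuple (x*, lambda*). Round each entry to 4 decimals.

Form the Lagrangian:
  L(x, lambda) = (1/2) x^T Q x + c^T x + lambda^T (A x - b)
Stationarity (grad_x L = 0): Q x + c + A^T lambda = 0.
Primal feasibility: A x = b.

This gives the KKT block system:
  [ Q   A^T ] [ x     ]   [-c ]
  [ A    0  ] [ lambda ] = [ b ]

Solving the linear system:
  x*      = (1, 0)
  lambda* = (-7)
  f(x*)   = 8.5

x* = (1, 0), lambda* = (-7)


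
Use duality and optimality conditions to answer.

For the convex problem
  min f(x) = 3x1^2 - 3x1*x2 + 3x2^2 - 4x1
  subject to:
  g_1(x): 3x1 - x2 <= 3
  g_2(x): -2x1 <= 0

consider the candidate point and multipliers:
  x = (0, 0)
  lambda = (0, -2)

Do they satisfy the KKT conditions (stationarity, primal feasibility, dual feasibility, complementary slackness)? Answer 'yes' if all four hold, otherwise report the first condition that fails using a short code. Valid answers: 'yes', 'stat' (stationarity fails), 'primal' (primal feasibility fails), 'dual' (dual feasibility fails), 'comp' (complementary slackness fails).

Gradient of f: grad f(x) = Q x + c = (-4, 0)
Constraint values g_i(x) = a_i^T x - b_i:
  g_1((0, 0)) = -3
  g_2((0, 0)) = 0
Stationarity residual: grad f(x) + sum_i lambda_i a_i = (0, 0)
  -> stationarity OK
Primal feasibility (all g_i <= 0): OK
Dual feasibility (all lambda_i >= 0): FAILS
Complementary slackness (lambda_i * g_i(x) = 0 for all i): OK

Verdict: the first failing condition is dual_feasibility -> dual.

dual


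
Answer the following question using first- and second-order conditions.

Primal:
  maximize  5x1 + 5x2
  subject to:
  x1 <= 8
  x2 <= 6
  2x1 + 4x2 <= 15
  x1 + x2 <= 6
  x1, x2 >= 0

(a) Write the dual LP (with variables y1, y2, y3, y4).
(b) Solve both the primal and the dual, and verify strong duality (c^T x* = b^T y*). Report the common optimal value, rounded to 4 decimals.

The standard primal-dual pair for 'max c^T x s.t. A x <= b, x >= 0' is:
  Dual:  min b^T y  s.t.  A^T y >= c,  y >= 0.

So the dual LP is:
  minimize  8y1 + 6y2 + 15y3 + 6y4
  subject to:
    y1 + 2y3 + y4 >= 5
    y2 + 4y3 + y4 >= 5
    y1, y2, y3, y4 >= 0

Solving the primal: x* = (6, 0).
  primal value c^T x* = 30.
Solving the dual: y* = (0, 0, 0, 5).
  dual value b^T y* = 30.
Strong duality: c^T x* = b^T y*. Confirmed.

30


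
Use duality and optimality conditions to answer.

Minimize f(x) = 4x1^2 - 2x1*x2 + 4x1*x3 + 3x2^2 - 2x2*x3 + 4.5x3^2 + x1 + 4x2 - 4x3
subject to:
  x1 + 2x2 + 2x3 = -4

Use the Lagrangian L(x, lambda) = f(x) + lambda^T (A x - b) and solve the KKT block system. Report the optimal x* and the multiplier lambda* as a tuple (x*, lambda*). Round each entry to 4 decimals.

Form the Lagrangian:
  L(x, lambda) = (1/2) x^T Q x + c^T x + lambda^T (A x - b)
Stationarity (grad_x L = 0): Q x + c + A^T lambda = 0.
Primal feasibility: A x = b.

This gives the KKT block system:
  [ Q   A^T ] [ x     ]   [-c ]
  [ A    0  ] [ lambda ] = [ b ]

Solving the linear system:
  x*      = (-0.7679, -1.5992, -0.0169)
  lambda* = (2.0127)
  f(x*)   = 0.4768

x* = (-0.7679, -1.5992, -0.0169), lambda* = (2.0127)


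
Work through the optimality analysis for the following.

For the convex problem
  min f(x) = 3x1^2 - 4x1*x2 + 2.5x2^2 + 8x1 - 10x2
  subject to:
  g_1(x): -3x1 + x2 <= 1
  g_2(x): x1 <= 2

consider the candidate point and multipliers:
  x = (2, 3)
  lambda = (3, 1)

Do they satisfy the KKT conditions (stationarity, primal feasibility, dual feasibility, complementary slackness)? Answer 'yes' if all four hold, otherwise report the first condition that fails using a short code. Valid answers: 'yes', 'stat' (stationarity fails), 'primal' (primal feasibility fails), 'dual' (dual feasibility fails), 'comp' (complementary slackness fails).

Gradient of f: grad f(x) = Q x + c = (8, -3)
Constraint values g_i(x) = a_i^T x - b_i:
  g_1((2, 3)) = -4
  g_2((2, 3)) = 0
Stationarity residual: grad f(x) + sum_i lambda_i a_i = (0, 0)
  -> stationarity OK
Primal feasibility (all g_i <= 0): OK
Dual feasibility (all lambda_i >= 0): OK
Complementary slackness (lambda_i * g_i(x) = 0 for all i): FAILS

Verdict: the first failing condition is complementary_slackness -> comp.

comp


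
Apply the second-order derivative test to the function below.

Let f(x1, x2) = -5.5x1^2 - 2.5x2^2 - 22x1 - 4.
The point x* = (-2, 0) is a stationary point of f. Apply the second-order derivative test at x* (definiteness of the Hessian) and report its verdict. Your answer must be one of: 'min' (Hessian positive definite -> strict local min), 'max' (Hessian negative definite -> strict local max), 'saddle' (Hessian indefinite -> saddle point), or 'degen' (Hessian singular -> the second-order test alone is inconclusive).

Compute the Hessian H = grad^2 f:
  H = [[-11, 0], [0, -5]]
Verify stationarity: grad f(x*) = H x* + g = (0, 0).
Eigenvalues of H: -11, -5.
Both eigenvalues < 0, so H is negative definite -> x* is a strict local max.

max


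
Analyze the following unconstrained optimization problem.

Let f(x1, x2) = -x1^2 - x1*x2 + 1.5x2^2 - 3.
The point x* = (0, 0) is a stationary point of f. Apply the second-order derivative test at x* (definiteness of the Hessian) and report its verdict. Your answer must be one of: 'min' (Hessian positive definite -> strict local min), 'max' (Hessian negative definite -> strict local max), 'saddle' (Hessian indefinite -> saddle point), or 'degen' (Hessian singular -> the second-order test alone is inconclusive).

Compute the Hessian H = grad^2 f:
  H = [[-2, -1], [-1, 3]]
Verify stationarity: grad f(x*) = H x* + g = (0, 0).
Eigenvalues of H: -2.1926, 3.1926.
Eigenvalues have mixed signs, so H is indefinite -> x* is a saddle point.

saddle


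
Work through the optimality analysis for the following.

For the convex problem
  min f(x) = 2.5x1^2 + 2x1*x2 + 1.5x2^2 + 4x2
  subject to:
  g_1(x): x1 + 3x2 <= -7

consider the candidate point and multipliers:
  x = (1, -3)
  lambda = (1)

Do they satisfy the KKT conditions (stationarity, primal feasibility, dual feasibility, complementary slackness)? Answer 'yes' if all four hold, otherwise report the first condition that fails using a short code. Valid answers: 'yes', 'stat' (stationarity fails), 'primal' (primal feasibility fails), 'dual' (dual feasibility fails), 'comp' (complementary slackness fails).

Gradient of f: grad f(x) = Q x + c = (-1, -3)
Constraint values g_i(x) = a_i^T x - b_i:
  g_1((1, -3)) = -1
Stationarity residual: grad f(x) + sum_i lambda_i a_i = (0, 0)
  -> stationarity OK
Primal feasibility (all g_i <= 0): OK
Dual feasibility (all lambda_i >= 0): OK
Complementary slackness (lambda_i * g_i(x) = 0 for all i): FAILS

Verdict: the first failing condition is complementary_slackness -> comp.

comp


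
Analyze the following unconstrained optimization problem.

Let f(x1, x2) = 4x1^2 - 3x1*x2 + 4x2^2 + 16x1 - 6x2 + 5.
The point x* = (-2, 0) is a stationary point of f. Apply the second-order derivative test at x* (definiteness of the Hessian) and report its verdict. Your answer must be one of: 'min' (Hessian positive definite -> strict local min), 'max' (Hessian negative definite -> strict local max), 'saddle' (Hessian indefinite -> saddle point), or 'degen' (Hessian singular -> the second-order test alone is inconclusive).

Compute the Hessian H = grad^2 f:
  H = [[8, -3], [-3, 8]]
Verify stationarity: grad f(x*) = H x* + g = (0, 0).
Eigenvalues of H: 5, 11.
Both eigenvalues > 0, so H is positive definite -> x* is a strict local min.

min


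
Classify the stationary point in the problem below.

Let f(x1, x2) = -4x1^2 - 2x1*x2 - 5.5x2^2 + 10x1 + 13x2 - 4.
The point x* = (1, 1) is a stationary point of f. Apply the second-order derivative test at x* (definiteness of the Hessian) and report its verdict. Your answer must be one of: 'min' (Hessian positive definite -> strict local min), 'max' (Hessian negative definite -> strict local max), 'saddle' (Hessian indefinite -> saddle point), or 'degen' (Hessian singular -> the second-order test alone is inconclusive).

Compute the Hessian H = grad^2 f:
  H = [[-8, -2], [-2, -11]]
Verify stationarity: grad f(x*) = H x* + g = (0, 0).
Eigenvalues of H: -12, -7.
Both eigenvalues < 0, so H is negative definite -> x* is a strict local max.

max


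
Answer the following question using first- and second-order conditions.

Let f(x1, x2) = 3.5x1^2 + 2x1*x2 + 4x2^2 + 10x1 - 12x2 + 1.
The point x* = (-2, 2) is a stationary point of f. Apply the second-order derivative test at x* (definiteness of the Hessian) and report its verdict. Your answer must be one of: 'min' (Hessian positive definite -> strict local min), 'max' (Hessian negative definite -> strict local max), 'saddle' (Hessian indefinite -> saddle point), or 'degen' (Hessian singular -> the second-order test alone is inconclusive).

Compute the Hessian H = grad^2 f:
  H = [[7, 2], [2, 8]]
Verify stationarity: grad f(x*) = H x* + g = (0, 0).
Eigenvalues of H: 5.4384, 9.5616.
Both eigenvalues > 0, so H is positive definite -> x* is a strict local min.

min


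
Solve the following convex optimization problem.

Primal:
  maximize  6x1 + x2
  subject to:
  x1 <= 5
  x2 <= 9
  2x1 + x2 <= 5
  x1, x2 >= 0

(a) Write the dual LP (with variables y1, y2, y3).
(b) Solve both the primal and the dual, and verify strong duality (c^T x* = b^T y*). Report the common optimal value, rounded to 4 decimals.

The standard primal-dual pair for 'max c^T x s.t. A x <= b, x >= 0' is:
  Dual:  min b^T y  s.t.  A^T y >= c,  y >= 0.

So the dual LP is:
  minimize  5y1 + 9y2 + 5y3
  subject to:
    y1 + 2y3 >= 6
    y2 + y3 >= 1
    y1, y2, y3 >= 0

Solving the primal: x* = (2.5, 0).
  primal value c^T x* = 15.
Solving the dual: y* = (0, 0, 3).
  dual value b^T y* = 15.
Strong duality: c^T x* = b^T y*. Confirmed.

15


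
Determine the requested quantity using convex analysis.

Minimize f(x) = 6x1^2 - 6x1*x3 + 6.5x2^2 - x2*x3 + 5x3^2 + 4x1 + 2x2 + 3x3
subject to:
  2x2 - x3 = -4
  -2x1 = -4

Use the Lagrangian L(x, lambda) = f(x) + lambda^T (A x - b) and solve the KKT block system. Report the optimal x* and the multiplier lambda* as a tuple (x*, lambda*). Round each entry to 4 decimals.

Form the Lagrangian:
  L(x, lambda) = (1/2) x^T Q x + c^T x + lambda^T (A x - b)
Stationarity (grad_x L = 0): Q x + c + A^T lambda = 0.
Primal feasibility: A x = b.

This gives the KKT block system:
  [ Q   A^T ] [ x     ]   [-c ]
  [ A    0  ] [ lambda ] = [ b ]

Solving the linear system:
  x*      = (2, -1.2245, 1.551)
  lambda* = (7.7347, 9.3469)
  f(x*)   = 39.2653

x* = (2, -1.2245, 1.551), lambda* = (7.7347, 9.3469)


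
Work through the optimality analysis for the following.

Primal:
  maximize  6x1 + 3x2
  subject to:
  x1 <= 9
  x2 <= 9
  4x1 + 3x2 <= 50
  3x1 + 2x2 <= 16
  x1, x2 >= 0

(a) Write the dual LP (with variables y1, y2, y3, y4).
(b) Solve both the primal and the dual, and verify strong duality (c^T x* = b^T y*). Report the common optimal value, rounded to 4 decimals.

The standard primal-dual pair for 'max c^T x s.t. A x <= b, x >= 0' is:
  Dual:  min b^T y  s.t.  A^T y >= c,  y >= 0.

So the dual LP is:
  minimize  9y1 + 9y2 + 50y3 + 16y4
  subject to:
    y1 + 4y3 + 3y4 >= 6
    y2 + 3y3 + 2y4 >= 3
    y1, y2, y3, y4 >= 0

Solving the primal: x* = (5.3333, 0).
  primal value c^T x* = 32.
Solving the dual: y* = (0, 0, 0, 2).
  dual value b^T y* = 32.
Strong duality: c^T x* = b^T y*. Confirmed.

32


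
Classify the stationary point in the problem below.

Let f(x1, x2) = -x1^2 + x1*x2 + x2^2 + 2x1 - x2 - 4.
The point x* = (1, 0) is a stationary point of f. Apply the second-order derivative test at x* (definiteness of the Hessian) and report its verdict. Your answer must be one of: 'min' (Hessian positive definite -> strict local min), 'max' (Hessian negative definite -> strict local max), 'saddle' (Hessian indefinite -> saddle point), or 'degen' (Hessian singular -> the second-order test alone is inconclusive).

Compute the Hessian H = grad^2 f:
  H = [[-2, 1], [1, 2]]
Verify stationarity: grad f(x*) = H x* + g = (0, 0).
Eigenvalues of H: -2.2361, 2.2361.
Eigenvalues have mixed signs, so H is indefinite -> x* is a saddle point.

saddle


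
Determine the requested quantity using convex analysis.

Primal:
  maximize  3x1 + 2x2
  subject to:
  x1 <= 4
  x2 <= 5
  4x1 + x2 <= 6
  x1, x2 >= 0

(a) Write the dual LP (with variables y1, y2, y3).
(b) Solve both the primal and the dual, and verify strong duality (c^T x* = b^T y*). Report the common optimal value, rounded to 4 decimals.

The standard primal-dual pair for 'max c^T x s.t. A x <= b, x >= 0' is:
  Dual:  min b^T y  s.t.  A^T y >= c,  y >= 0.

So the dual LP is:
  minimize  4y1 + 5y2 + 6y3
  subject to:
    y1 + 4y3 >= 3
    y2 + y3 >= 2
    y1, y2, y3 >= 0

Solving the primal: x* = (0.25, 5).
  primal value c^T x* = 10.75.
Solving the dual: y* = (0, 1.25, 0.75).
  dual value b^T y* = 10.75.
Strong duality: c^T x* = b^T y*. Confirmed.

10.75


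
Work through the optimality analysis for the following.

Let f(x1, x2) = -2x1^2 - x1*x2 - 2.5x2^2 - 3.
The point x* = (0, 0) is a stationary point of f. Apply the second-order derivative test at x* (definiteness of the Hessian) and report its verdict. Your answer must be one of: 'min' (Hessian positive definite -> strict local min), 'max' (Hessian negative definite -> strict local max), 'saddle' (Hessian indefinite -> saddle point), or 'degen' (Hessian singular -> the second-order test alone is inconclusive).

Compute the Hessian H = grad^2 f:
  H = [[-4, -1], [-1, -5]]
Verify stationarity: grad f(x*) = H x* + g = (0, 0).
Eigenvalues of H: -5.618, -3.382.
Both eigenvalues < 0, so H is negative definite -> x* is a strict local max.

max


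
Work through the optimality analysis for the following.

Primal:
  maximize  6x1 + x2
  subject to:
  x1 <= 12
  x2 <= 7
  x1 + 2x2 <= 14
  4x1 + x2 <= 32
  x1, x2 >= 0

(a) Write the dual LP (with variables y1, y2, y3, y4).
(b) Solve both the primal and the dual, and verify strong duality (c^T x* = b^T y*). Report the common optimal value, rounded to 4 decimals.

The standard primal-dual pair for 'max c^T x s.t. A x <= b, x >= 0' is:
  Dual:  min b^T y  s.t.  A^T y >= c,  y >= 0.

So the dual LP is:
  minimize  12y1 + 7y2 + 14y3 + 32y4
  subject to:
    y1 + y3 + 4y4 >= 6
    y2 + 2y3 + y4 >= 1
    y1, y2, y3, y4 >= 0

Solving the primal: x* = (8, 0).
  primal value c^T x* = 48.
Solving the dual: y* = (0, 0, 0, 1.5).
  dual value b^T y* = 48.
Strong duality: c^T x* = b^T y*. Confirmed.

48


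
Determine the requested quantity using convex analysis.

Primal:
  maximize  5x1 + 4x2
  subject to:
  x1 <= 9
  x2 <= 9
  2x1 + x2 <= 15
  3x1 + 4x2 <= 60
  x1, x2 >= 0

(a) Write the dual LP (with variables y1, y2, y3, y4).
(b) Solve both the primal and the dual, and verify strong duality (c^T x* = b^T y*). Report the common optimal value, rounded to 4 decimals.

The standard primal-dual pair for 'max c^T x s.t. A x <= b, x >= 0' is:
  Dual:  min b^T y  s.t.  A^T y >= c,  y >= 0.

So the dual LP is:
  minimize  9y1 + 9y2 + 15y3 + 60y4
  subject to:
    y1 + 2y3 + 3y4 >= 5
    y2 + y3 + 4y4 >= 4
    y1, y2, y3, y4 >= 0

Solving the primal: x* = (3, 9).
  primal value c^T x* = 51.
Solving the dual: y* = (0, 1.5, 2.5, 0).
  dual value b^T y* = 51.
Strong duality: c^T x* = b^T y*. Confirmed.

51


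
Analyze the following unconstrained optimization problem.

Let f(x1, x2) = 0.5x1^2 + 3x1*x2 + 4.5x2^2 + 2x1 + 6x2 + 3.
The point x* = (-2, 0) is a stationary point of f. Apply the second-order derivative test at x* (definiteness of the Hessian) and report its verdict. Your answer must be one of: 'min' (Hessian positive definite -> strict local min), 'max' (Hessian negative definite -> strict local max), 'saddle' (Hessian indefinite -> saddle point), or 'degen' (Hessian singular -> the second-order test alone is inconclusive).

Compute the Hessian H = grad^2 f:
  H = [[1, 3], [3, 9]]
Verify stationarity: grad f(x*) = H x* + g = (0, 0).
Eigenvalues of H: 0, 10.
H has a zero eigenvalue (singular; positive semidefinite but not definite), so H is neither positive definite, negative definite, nor indefinite. The second-order test alone is inconclusive -> degen.
(Indeed, f is constant along the null direction of H through x*, so x* is not a strict local extremum.)

degen


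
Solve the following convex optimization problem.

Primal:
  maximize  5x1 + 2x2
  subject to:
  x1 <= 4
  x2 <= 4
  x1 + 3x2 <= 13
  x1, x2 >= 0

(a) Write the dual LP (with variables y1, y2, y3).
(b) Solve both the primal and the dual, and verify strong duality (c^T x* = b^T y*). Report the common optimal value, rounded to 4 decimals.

The standard primal-dual pair for 'max c^T x s.t. A x <= b, x >= 0' is:
  Dual:  min b^T y  s.t.  A^T y >= c,  y >= 0.

So the dual LP is:
  minimize  4y1 + 4y2 + 13y3
  subject to:
    y1 + y3 >= 5
    y2 + 3y3 >= 2
    y1, y2, y3 >= 0

Solving the primal: x* = (4, 3).
  primal value c^T x* = 26.
Solving the dual: y* = (4.3333, 0, 0.6667).
  dual value b^T y* = 26.
Strong duality: c^T x* = b^T y*. Confirmed.

26
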